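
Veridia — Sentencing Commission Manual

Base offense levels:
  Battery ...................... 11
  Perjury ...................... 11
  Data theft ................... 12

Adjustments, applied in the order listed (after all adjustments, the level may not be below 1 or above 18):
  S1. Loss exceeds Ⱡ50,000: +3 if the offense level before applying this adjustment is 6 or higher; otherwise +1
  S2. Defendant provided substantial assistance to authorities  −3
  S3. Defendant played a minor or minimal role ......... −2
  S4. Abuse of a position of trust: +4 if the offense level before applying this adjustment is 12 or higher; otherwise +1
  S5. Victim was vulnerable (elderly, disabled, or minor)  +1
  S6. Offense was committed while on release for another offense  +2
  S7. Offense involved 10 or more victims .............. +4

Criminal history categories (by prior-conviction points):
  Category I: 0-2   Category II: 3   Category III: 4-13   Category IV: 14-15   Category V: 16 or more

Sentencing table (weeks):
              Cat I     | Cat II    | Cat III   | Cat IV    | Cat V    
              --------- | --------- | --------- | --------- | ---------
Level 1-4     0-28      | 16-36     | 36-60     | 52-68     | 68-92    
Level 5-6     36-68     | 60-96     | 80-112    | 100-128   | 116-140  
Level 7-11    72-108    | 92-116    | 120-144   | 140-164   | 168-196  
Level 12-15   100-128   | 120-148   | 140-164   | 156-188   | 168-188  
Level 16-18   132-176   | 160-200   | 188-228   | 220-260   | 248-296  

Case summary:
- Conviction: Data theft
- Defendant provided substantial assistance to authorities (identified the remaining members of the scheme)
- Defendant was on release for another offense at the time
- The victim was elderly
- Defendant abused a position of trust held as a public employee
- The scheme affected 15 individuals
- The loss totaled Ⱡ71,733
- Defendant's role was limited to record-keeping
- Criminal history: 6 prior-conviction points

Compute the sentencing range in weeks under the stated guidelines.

188-228 weeks

Base offense level for data theft: 12.
S1 applies (level before this adjustment is 12 ≥ 6, so +3): 12 + 3 = 15.
S2 applies: 15 − 3 = 12.
S3 applies: 12 − 2 = 10.
S4 applies (level before this adjustment is 10 < 12, so +1): 10 + 1 = 11.
S5 applies: 11 + 1 = 12.
S6 applies: 12 + 2 = 14.
S7 applies: 14 + 4 = 18.
Final offense level: 18.
Criminal history: 6 prior points → Category III (4-13).
Level 18 falls in the 16-18 band.
Grid: Level 16-18 × Category III = 188-228 weeks.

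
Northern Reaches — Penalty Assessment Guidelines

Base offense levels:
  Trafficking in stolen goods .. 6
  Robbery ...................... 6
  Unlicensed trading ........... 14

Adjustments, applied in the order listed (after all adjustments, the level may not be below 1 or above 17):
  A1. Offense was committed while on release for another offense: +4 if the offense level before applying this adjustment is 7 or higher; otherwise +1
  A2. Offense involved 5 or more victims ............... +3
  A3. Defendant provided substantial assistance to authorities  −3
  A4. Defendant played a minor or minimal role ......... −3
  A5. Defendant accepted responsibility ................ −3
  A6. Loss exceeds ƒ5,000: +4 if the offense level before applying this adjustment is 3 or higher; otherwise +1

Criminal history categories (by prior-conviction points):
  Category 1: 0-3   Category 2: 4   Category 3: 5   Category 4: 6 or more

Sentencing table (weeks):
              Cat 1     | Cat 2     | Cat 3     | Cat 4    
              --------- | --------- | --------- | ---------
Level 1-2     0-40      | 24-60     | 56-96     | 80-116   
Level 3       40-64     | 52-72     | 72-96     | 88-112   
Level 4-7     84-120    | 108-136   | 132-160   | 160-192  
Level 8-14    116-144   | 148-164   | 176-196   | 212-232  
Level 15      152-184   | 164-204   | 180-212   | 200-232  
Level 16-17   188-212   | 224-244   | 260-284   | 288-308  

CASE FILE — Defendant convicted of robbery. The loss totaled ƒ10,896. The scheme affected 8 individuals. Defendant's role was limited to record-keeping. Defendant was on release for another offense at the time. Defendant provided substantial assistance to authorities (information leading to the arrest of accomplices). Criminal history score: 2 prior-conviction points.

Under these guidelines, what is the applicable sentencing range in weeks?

Base offense level for robbery: 6.
A1 applies (level before this adjustment is 6 < 7, so +1): 6 + 1 = 7.
A2 applies: 7 + 3 = 10.
A3 applies: 10 − 3 = 7.
A4 applies: 7 − 3 = 4.
A5 does not apply.
A6 applies (level before this adjustment is 4 ≥ 3, so +4): 4 + 4 = 8.
Final offense level: 8.
Criminal history: 2 prior points → Category 1 (0-3).
Level 8 falls in the 8-14 band.
Grid: Level 8-14 × Category 1 = 116-144 weeks.

116-144 weeks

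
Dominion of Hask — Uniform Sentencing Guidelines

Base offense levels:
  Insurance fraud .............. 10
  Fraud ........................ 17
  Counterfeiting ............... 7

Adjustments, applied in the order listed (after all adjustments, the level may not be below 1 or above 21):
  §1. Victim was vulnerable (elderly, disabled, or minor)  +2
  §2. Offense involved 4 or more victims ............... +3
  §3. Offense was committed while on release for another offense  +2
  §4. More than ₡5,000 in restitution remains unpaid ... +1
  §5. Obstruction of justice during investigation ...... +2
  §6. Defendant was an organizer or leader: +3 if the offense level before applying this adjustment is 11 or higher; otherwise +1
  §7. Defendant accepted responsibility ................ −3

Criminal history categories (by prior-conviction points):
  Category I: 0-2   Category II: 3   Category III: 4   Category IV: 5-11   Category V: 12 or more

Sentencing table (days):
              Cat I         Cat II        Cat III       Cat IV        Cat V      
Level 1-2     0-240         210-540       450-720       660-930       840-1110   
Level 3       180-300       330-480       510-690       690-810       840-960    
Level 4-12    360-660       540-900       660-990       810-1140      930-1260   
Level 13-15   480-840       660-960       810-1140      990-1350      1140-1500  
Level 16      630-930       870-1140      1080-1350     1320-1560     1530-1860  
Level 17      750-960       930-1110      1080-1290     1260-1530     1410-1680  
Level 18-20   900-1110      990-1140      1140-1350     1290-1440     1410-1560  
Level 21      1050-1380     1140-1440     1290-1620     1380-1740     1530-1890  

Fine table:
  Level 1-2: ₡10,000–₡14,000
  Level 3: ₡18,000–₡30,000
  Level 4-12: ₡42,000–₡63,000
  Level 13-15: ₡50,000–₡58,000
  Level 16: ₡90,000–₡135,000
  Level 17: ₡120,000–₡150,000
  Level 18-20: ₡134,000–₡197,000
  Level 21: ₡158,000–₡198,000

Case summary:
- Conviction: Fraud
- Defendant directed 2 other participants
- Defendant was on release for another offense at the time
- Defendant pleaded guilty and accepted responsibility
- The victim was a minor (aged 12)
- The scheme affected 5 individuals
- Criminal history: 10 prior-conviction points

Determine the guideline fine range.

Base offense level for fraud: 17.
§1 applies: 17 + 2 = 19.
§2 applies: 19 + 3 = 22.
§3 applies: 22 + 2 = 24.
§4 does not apply.
§6 applies (level before this adjustment is 24 ≥ 11, so +3): 24 + 3 = 27.
§7 applies: 27 − 3 = 24.
Level 24 exceeds the maximum of 21; capped at 21.
Final offense level: 21.
Level 21 falls in the 21 band.
Fine table: Level 21 → ₡158,000–₡198,000.

₡158,000–₡198,000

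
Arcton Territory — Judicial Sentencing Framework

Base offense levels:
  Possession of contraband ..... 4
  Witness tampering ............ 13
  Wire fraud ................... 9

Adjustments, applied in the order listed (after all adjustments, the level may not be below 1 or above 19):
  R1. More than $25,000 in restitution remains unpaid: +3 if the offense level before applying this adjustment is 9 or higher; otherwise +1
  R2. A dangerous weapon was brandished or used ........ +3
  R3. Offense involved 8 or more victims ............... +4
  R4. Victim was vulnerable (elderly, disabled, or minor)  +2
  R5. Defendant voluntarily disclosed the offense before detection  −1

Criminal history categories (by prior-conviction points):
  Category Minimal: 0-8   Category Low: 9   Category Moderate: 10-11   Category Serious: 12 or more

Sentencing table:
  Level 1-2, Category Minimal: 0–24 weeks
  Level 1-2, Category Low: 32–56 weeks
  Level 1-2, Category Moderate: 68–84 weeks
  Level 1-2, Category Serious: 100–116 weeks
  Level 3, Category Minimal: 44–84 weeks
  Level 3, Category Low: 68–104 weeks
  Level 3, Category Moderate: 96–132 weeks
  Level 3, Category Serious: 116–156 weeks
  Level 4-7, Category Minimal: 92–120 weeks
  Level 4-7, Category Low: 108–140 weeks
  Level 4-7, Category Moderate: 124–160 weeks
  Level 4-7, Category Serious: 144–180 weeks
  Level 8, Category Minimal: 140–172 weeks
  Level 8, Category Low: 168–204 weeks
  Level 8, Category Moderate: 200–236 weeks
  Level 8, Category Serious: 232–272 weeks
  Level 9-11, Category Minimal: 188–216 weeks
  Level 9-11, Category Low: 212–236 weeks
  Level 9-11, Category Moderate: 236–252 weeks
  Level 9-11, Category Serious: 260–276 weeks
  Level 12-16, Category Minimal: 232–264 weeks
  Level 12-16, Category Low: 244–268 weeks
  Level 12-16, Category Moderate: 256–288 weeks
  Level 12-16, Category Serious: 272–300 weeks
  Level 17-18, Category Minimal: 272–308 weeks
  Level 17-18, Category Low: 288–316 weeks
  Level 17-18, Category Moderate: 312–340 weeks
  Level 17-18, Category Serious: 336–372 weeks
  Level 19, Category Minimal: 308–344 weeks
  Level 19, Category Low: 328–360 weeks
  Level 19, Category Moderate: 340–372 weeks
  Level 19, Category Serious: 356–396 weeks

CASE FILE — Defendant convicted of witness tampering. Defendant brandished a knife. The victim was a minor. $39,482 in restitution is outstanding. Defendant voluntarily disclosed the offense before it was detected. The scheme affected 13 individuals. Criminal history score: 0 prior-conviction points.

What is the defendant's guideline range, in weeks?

Base offense level for witness tampering: 13.
R1 applies (level before this adjustment is 13 ≥ 9, so +3): 13 + 3 = 16.
R2 applies: 16 + 3 = 19.
R3 applies: 19 + 4 = 23.
R4 applies: 23 + 2 = 25.
R5 applies: 25 − 1 = 24.
Level 24 exceeds the maximum of 19; capped at 19.
Final offense level: 19.
Criminal history: 0 prior points → Category Minimal (0-8).
Level 19 falls in the 19 band.
Grid: Level 19 × Category Minimal = 308-344 weeks.

308-344 weeks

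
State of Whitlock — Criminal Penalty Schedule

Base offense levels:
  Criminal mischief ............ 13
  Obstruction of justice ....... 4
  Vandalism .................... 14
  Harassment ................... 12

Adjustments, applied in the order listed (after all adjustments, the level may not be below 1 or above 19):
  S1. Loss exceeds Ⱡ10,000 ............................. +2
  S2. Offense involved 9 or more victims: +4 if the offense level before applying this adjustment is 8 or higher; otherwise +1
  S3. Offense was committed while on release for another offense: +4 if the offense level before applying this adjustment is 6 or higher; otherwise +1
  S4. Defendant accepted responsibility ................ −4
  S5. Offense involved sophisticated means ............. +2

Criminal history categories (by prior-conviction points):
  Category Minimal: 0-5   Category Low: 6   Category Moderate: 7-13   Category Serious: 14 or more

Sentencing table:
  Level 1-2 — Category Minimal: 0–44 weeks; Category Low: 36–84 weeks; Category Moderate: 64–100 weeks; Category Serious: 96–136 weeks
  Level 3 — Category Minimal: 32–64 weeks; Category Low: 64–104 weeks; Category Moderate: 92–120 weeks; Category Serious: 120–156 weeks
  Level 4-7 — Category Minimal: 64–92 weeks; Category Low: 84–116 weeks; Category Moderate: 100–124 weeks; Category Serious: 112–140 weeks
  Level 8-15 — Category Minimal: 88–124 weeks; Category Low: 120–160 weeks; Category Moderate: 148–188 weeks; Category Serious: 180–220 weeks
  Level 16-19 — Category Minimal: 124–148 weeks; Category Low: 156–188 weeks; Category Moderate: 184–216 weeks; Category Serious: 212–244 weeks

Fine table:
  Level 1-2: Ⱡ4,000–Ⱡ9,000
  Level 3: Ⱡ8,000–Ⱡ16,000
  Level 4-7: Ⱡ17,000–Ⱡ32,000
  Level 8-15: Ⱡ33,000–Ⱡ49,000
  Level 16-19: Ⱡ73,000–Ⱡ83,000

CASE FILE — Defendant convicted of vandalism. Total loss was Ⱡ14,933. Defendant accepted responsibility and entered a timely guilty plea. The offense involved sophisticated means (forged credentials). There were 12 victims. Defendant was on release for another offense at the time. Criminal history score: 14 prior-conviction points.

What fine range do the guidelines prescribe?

Ⱡ73,000–Ⱡ83,000

Base offense level for vandalism: 14.
S1 applies: 14 + 2 = 16.
S2 applies (level before this adjustment is 16 ≥ 8, so +4): 16 + 4 = 20.
S3 applies (level before this adjustment is 20 ≥ 6, so +4): 20 + 4 = 24.
S4 applies: 24 − 4 = 20.
S5 applies: 20 + 2 = 22.
Level 22 exceeds the maximum of 19; capped at 19.
Final offense level: 19.
Level 19 falls in the 16-19 band.
Fine table: Level 16-19 → Ⱡ73,000–Ⱡ83,000.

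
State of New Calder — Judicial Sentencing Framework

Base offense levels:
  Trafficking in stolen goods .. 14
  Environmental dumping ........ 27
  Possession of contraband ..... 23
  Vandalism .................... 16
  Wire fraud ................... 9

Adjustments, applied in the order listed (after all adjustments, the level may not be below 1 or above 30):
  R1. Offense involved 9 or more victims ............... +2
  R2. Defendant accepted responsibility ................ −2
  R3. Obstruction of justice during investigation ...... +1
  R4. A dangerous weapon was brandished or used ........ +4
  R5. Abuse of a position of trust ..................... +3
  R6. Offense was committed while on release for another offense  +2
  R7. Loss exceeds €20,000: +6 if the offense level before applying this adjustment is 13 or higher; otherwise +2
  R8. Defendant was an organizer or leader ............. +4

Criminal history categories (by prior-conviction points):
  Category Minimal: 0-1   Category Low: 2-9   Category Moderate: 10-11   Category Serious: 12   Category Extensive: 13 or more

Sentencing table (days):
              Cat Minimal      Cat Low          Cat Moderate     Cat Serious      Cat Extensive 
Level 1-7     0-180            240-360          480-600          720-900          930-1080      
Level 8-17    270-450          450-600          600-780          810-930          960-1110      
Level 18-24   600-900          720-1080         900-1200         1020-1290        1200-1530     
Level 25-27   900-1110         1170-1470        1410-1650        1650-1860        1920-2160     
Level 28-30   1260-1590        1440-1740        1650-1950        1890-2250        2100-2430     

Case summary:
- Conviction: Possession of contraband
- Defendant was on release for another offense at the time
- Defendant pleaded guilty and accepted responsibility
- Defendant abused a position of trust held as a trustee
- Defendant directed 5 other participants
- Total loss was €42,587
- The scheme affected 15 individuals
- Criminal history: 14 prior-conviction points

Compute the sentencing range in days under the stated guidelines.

2100-2430 days

Base offense level for possession of contraband: 23.
R1 applies: 23 + 2 = 25.
R2 applies: 25 − 2 = 23.
R3 does not apply.
R4 does not apply.
R5 applies: 23 + 3 = 26.
R6 applies: 26 + 2 = 28.
R7 applies (level before this adjustment is 28 ≥ 13, so +6): 28 + 6 = 34.
R8 applies: 34 + 4 = 38.
Level 38 exceeds the maximum of 30; capped at 30.
Final offense level: 30.
Criminal history: 14 prior points → Category Extensive (13+).
Level 30 falls in the 28-30 band.
Grid: Level 28-30 × Category Extensive = 2100-2430 days.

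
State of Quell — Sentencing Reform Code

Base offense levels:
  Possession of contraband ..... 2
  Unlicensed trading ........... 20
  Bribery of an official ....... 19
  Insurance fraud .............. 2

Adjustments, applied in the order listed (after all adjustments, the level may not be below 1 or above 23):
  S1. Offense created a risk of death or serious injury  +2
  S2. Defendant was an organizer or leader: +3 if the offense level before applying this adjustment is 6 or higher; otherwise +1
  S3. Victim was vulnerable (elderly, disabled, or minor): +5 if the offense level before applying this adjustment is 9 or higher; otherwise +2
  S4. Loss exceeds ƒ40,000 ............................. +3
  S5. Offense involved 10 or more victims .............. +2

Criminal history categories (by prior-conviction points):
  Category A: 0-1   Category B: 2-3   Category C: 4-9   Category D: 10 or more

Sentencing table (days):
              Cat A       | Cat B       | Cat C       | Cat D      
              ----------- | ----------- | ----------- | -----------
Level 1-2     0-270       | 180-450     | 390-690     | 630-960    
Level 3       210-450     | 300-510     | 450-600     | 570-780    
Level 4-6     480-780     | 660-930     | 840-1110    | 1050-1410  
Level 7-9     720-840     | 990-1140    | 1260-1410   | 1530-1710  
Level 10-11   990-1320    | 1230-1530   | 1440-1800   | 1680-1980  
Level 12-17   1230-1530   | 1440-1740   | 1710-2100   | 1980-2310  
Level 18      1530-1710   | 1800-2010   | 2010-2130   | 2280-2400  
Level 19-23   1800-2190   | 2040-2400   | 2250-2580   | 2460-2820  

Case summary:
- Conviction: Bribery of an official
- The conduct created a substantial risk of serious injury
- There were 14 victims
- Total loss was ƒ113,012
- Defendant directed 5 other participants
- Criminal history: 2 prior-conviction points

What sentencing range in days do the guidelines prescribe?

Base offense level for bribery of an official: 19.
S1 applies: 19 + 2 = 21.
S2 applies (level before this adjustment is 21 ≥ 6, so +3): 21 + 3 = 24.
S3 does not apply.
S4 applies: 24 + 3 = 27.
S5 applies: 27 + 2 = 29.
Level 29 exceeds the maximum of 23; capped at 23.
Final offense level: 23.
Criminal history: 2 prior points → Category B (2-3).
Level 23 falls in the 19-23 band.
Grid: Level 19-23 × Category B = 2040-2400 days.

2040-2400 days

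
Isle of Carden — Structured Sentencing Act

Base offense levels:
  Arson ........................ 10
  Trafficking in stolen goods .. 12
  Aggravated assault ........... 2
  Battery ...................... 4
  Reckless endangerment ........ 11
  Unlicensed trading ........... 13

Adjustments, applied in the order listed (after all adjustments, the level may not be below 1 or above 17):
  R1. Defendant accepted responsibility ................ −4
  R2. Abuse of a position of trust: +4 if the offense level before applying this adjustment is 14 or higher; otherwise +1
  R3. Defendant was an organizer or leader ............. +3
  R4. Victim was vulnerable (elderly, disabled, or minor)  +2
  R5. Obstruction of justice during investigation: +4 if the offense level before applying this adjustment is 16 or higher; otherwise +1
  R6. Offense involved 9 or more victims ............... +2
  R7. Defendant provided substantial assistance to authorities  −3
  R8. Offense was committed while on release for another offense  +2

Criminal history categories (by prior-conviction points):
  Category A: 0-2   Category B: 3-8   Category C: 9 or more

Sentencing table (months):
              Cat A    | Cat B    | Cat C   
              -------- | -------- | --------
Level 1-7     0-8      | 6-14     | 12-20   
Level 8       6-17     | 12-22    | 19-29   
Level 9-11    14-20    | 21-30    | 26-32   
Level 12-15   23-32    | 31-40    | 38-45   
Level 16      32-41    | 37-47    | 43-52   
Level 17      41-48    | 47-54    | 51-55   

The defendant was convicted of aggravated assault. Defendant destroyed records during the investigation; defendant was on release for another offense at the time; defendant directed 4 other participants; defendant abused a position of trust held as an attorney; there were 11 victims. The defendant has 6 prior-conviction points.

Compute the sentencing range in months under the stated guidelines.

21-30 months

Base offense level for aggravated assault: 2.
R1 does not apply.
R2 applies (level before this adjustment is 2 < 14, so +1): 2 + 1 = 3.
R3 applies: 3 + 3 = 6.
R4 does not apply.
R5 applies (level before this adjustment is 6 < 16, so +1): 6 + 1 = 7.
R6 applies: 7 + 2 = 9.
R8 applies: 9 + 2 = 11.
Final offense level: 11.
Criminal history: 6 prior points → Category B (3-8).
Level 11 falls in the 9-11 band.
Grid: Level 9-11 × Category B = 21-30 months.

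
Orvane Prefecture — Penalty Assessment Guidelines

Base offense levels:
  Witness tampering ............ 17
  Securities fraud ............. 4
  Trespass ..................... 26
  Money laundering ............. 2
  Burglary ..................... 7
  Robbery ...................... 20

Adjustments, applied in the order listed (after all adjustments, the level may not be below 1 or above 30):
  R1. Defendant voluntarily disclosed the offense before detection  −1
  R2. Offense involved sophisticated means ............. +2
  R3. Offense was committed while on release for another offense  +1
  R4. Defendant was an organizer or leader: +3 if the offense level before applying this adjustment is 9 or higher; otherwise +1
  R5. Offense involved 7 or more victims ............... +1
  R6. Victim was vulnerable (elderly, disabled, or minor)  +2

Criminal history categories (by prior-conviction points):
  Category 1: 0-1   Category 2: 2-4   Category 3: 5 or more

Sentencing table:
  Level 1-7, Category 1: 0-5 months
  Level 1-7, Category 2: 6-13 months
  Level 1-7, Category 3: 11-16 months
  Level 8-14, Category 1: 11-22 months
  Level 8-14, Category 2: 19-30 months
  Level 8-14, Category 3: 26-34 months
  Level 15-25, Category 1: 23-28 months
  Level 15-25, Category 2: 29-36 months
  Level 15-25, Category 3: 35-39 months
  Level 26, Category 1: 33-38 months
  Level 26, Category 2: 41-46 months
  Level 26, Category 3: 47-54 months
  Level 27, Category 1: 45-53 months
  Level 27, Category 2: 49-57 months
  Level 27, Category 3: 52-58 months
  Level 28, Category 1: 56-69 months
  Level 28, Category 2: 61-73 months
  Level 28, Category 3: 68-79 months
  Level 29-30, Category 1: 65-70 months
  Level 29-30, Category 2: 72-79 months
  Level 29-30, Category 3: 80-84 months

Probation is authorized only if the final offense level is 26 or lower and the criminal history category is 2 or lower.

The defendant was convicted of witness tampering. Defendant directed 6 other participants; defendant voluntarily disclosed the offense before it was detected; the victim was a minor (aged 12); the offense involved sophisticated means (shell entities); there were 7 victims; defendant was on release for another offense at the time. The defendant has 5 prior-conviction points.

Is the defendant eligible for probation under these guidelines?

Base offense level for witness tampering: 17.
R1 applies: 17 − 1 = 16.
R2 applies: 16 + 2 = 18.
R3 applies: 18 + 1 = 19.
R4 applies (level before this adjustment is 19 ≥ 9, so +3): 19 + 3 = 22.
R5 applies: 22 + 1 = 23.
R6 applies: 23 + 2 = 25.
Final offense level: 25.
Criminal history: 5 prior points → Category 3 (5+).
Level 25 falls in the 15-25 band.
Grid: Level 15-25 × Category 3 = 35-39 months.
Probation check: level 25 ≤ 26 and category 3 > 2 → not eligible.

No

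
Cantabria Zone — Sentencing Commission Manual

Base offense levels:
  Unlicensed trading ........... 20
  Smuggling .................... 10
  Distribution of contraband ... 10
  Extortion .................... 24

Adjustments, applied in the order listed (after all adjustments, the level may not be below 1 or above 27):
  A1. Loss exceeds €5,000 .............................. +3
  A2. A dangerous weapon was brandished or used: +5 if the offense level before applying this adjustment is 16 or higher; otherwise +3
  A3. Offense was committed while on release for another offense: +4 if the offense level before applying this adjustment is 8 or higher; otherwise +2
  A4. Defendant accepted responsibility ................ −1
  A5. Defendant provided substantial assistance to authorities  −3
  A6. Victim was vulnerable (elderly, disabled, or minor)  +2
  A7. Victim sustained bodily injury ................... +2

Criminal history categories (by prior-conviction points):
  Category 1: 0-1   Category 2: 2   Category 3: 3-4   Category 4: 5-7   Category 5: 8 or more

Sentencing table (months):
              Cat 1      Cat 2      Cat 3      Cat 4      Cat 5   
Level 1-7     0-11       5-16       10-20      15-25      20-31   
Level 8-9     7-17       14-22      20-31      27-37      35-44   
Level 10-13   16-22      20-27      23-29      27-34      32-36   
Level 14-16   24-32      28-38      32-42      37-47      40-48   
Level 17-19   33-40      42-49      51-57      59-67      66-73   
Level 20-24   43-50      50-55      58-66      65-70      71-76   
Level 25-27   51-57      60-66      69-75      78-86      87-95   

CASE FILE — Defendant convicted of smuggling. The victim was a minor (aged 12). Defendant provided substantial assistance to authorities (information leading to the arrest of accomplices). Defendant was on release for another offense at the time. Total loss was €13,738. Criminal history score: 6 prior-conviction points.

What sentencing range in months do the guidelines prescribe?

Base offense level for smuggling: 10.
A1 applies: 10 + 3 = 13.
A2 does not apply.
A3 applies (level before this adjustment is 13 ≥ 8, so +4): 13 + 4 = 17.
A5 applies: 17 − 3 = 14.
A6 applies: 14 + 2 = 16.
A7 does not apply.
Final offense level: 16.
Criminal history: 6 prior points → Category 4 (5-7).
Level 16 falls in the 14-16 band.
Grid: Level 14-16 × Category 4 = 37-47 months.

37-47 months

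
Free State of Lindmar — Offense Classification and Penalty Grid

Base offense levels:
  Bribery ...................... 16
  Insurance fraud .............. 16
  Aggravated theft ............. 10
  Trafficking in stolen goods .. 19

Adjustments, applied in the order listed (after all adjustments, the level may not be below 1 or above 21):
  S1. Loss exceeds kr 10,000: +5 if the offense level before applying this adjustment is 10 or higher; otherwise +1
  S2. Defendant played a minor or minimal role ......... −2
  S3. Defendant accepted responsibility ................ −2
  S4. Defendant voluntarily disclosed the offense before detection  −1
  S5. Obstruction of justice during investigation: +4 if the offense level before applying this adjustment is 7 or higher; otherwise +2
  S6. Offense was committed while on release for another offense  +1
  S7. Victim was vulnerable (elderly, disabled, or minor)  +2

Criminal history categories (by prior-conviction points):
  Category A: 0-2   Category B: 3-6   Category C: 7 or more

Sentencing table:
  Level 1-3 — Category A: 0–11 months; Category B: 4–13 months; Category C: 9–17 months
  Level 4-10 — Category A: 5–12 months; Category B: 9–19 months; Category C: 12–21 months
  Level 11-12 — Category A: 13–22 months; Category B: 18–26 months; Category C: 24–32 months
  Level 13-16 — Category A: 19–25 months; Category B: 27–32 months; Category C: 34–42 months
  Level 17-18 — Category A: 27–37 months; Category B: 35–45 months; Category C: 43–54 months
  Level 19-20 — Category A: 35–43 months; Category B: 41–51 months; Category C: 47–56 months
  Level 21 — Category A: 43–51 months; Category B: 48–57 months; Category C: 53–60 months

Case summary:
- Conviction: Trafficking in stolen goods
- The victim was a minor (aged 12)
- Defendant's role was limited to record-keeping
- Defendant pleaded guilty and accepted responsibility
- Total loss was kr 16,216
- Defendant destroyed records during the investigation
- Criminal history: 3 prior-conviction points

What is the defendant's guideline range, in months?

48-57 months

Base offense level for trafficking in stolen goods: 19.
S1 applies (level before this adjustment is 19 ≥ 10, so +5): 19 + 5 = 24.
S2 applies: 24 − 2 = 22.
S3 applies: 22 − 2 = 20.
S4 does not apply.
S5 applies (level before this adjustment is 20 ≥ 7, so +4): 20 + 4 = 24.
S6 does not apply.
S7 applies: 24 + 2 = 26.
Level 26 exceeds the maximum of 21; capped at 21.
Final offense level: 21.
Criminal history: 3 prior points → Category B (3-6).
Level 21 falls in the 21 band.
Grid: Level 21 × Category B = 48-57 months.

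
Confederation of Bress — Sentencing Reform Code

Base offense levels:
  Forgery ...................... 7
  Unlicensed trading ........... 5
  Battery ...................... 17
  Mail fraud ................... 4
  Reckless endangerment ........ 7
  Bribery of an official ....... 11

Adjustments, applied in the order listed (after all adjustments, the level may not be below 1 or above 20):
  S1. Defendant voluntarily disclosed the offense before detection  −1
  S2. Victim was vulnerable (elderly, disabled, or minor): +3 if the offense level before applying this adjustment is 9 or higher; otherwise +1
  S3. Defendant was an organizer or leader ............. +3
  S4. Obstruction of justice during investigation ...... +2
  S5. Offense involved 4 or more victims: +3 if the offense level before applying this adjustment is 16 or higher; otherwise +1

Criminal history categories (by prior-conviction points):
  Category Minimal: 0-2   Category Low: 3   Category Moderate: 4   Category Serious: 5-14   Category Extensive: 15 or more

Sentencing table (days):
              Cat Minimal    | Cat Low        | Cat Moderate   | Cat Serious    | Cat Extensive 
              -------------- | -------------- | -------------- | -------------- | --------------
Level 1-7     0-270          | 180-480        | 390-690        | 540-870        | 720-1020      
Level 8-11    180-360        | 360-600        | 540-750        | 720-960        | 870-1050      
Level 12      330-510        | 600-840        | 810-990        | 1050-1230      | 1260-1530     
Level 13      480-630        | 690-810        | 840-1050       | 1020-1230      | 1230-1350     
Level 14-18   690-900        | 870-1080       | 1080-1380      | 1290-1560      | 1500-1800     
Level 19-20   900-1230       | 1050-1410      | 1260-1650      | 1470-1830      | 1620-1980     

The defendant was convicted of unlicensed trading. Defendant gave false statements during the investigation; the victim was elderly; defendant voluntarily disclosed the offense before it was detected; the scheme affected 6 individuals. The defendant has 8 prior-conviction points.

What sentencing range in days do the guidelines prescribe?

720-960 days

Base offense level for unlicensed trading: 5.
S1 applies: 5 − 1 = 4.
S2 applies (level before this adjustment is 4 < 9, so +1): 4 + 1 = 5.
S3 does not apply.
S4 applies: 5 + 2 = 7.
S5 applies (level before this adjustment is 7 < 16, so +1): 7 + 1 = 8.
Final offense level: 8.
Criminal history: 8 prior points → Category Serious (5-14).
Level 8 falls in the 8-11 band.
Grid: Level 8-11 × Category Serious = 720-960 days.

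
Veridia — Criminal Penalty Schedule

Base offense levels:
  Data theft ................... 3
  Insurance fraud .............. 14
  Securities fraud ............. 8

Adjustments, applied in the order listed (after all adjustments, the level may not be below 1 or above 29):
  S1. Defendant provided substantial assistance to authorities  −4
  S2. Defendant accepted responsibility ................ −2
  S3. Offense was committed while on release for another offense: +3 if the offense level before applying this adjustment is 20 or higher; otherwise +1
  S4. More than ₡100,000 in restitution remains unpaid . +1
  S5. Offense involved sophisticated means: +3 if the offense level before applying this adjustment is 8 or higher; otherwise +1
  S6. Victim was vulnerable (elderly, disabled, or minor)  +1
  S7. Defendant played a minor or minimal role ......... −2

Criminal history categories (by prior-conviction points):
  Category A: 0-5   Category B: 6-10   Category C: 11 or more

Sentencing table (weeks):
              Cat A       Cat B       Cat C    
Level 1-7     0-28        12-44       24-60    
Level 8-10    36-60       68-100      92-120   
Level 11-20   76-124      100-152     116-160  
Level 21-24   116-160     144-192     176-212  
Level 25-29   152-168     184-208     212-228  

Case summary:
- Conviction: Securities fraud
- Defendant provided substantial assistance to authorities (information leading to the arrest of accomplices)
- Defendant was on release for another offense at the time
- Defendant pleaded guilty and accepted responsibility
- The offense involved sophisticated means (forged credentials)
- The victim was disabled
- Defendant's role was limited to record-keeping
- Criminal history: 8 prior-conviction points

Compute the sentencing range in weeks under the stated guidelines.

12-44 weeks

Base offense level for securities fraud: 8.
S1 applies: 8 − 4 = 4.
S2 applies: 4 − 2 = 2.
S3 applies (level before this adjustment is 2 < 20, so +1): 2 + 1 = 3.
S5 applies (level before this adjustment is 3 < 8, so +1): 3 + 1 = 4.
S6 applies: 4 + 1 = 5.
S7 applies: 5 − 2 = 3.
Final offense level: 3.
Criminal history: 8 prior points → Category B (6-10).
Level 3 falls in the 1-7 band.
Grid: Level 1-7 × Category B = 12-44 weeks.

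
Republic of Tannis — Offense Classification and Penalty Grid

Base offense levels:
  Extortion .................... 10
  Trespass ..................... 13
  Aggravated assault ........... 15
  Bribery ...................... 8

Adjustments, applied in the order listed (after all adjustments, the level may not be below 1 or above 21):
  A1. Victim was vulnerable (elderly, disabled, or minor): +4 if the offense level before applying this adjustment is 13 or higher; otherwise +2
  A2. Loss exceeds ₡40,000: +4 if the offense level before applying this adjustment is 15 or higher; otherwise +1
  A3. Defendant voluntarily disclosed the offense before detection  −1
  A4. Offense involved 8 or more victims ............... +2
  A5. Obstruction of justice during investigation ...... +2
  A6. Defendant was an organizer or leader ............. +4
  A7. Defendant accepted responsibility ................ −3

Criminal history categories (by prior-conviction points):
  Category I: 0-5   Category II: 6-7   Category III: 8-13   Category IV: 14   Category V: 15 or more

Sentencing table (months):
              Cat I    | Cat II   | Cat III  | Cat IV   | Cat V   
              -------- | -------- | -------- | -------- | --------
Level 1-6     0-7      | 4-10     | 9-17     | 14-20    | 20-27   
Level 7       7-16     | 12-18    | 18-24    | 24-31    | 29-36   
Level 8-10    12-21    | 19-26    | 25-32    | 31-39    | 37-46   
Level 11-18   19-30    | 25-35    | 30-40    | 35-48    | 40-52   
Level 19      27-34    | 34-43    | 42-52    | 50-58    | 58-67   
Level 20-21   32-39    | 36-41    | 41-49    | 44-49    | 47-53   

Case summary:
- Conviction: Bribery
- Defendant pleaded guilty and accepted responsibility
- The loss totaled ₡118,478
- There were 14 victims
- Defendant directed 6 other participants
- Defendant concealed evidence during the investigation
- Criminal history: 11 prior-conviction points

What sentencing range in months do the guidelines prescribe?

30-40 months

Base offense level for bribery: 8.
A1 does not apply.
A2 applies (level before this adjustment is 8 < 15, so +1): 8 + 1 = 9.
A4 applies: 9 + 2 = 11.
A5 applies: 11 + 2 = 13.
A6 applies: 13 + 4 = 17.
A7 applies: 17 − 3 = 14.
Final offense level: 14.
Criminal history: 11 prior points → Category III (8-13).
Level 14 falls in the 11-18 band.
Grid: Level 11-18 × Category III = 30-40 months.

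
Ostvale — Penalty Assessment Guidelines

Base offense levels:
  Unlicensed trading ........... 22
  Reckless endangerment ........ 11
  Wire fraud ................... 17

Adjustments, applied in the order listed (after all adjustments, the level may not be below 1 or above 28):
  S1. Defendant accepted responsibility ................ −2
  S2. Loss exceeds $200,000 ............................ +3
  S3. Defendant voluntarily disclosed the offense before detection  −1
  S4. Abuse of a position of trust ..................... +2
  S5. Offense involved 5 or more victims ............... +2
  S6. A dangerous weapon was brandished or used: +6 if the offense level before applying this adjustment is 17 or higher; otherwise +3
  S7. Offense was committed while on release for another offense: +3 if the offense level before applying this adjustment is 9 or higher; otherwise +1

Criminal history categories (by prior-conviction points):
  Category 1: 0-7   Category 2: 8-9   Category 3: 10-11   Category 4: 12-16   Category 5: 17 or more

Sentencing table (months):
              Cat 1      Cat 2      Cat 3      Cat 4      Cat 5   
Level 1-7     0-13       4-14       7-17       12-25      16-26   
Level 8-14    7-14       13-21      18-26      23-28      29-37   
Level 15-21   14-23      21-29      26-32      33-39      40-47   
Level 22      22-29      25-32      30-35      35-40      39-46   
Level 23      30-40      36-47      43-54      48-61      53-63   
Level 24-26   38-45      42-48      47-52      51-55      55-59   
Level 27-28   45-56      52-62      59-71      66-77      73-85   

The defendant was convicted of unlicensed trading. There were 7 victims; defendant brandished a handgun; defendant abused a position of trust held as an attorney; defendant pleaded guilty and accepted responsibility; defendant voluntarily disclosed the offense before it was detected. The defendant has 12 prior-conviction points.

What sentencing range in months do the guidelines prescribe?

Base offense level for unlicensed trading: 22.
S1 applies: 22 − 2 = 20.
S3 applies: 20 − 1 = 19.
S4 applies: 19 + 2 = 21.
S5 applies: 21 + 2 = 23.
S6 applies (level before this adjustment is 23 ≥ 17, so +6): 23 + 6 = 29.
Level 29 exceeds the maximum of 28; capped at 28.
Final offense level: 28.
Criminal history: 12 prior points → Category 4 (12-16).
Level 28 falls in the 27-28 band.
Grid: Level 27-28 × Category 4 = 66-77 months.

66-77 months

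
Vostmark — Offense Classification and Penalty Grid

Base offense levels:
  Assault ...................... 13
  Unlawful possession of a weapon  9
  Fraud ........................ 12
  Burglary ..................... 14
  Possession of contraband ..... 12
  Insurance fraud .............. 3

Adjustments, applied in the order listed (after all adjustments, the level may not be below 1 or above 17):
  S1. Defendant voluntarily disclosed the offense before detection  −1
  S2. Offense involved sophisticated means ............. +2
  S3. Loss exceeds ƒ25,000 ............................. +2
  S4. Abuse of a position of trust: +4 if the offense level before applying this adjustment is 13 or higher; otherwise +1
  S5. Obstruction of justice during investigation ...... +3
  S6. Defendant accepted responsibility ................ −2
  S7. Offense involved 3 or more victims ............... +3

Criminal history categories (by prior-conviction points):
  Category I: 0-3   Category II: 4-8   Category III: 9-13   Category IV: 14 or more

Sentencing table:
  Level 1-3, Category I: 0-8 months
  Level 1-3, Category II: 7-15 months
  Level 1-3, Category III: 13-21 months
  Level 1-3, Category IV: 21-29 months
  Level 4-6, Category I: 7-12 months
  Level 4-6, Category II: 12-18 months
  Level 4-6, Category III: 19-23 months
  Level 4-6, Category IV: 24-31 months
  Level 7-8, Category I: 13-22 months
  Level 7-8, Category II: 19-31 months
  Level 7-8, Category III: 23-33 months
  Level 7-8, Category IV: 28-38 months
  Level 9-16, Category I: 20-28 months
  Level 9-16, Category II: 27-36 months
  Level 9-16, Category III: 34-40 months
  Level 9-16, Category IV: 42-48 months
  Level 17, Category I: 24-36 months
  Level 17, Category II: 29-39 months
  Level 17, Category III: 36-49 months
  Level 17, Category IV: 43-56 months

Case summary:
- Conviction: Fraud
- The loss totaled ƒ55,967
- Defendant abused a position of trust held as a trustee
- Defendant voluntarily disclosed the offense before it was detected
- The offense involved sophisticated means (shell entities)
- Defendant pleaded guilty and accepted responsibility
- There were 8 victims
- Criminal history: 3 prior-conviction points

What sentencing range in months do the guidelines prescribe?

Base offense level for fraud: 12.
S1 applies: 12 − 1 = 11.
S2 applies: 11 + 2 = 13.
S3 applies: 13 + 2 = 15.
S4 applies (level before this adjustment is 15 ≥ 13, so +4): 15 + 4 = 19.
S6 applies: 19 − 2 = 17.
S7 applies: 17 + 3 = 20.
Level 20 exceeds the maximum of 17; capped at 17.
Final offense level: 17.
Criminal history: 3 prior points → Category I (0-3).
Level 17 falls in the 17 band.
Grid: Level 17 × Category I = 24-36 months.

24-36 months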